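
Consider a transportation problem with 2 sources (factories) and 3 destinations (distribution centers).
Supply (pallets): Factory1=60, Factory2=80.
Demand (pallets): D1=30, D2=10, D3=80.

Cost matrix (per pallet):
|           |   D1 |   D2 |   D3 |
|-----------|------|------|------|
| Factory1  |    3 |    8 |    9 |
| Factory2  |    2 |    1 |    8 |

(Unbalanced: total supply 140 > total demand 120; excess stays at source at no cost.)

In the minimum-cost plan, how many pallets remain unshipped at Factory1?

20

An optimal plan:
  Factory1–D1: 30 × 3 = 90
  Factory1–D3: 10 × 9 = 90
  Factory2–D2: 10 × 1 = 10
  Factory2–D3: 70 × 8 = 560
Total cost = 750.
Factory1 ships 40 of its 60, leaving 20.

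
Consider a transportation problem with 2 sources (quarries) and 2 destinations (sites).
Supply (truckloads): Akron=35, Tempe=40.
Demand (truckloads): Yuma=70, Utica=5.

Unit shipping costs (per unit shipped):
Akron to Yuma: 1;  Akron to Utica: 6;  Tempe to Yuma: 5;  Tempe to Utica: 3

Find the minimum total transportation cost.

225

A cheapest plan:
  Akron→Yuma: 35 × 1 = 35
  Tempe→Yuma: 35 × 5 = 175
  Tempe→Utica: 5 × 3 = 15
Total = 35 + 175 + 15 = 225.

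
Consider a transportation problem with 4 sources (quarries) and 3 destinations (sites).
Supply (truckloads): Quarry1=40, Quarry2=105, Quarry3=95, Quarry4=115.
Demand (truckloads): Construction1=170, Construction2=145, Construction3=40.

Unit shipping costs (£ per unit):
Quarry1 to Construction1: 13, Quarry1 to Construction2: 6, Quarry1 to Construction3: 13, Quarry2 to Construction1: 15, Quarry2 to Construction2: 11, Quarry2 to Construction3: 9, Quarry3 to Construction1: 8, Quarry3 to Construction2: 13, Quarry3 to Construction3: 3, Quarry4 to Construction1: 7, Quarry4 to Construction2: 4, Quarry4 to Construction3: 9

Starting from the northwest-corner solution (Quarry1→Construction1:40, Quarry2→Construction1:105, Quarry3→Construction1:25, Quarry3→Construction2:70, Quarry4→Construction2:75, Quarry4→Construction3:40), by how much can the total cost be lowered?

Current plan cost = 40·13 + 105·15 + 25·8 + 70·13 + 75·4 + 40·9 = £3865.
Optimal plan:
  Quarry1→Construction2: 40 × £6 = £240
  Quarry2→Construction2: 65 × £11 = £715
  Quarry2→Construction3: 40 × £9 = £360
  Quarry3→Construction1: 95 × £8 = £760
  Quarry4→Construction1: 75 × £7 = £525
  Quarry4→Construction2: 40 × £4 = £160
Optimal cost = £2760.
Saving = 3865 − 2760 = £1105.

1105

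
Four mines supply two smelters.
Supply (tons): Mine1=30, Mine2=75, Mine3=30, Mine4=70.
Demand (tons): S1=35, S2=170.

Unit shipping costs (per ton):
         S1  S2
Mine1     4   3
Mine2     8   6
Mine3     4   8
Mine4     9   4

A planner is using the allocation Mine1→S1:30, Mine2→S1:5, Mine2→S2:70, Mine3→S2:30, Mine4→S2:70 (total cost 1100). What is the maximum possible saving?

155

Current plan cost = 30·4 + 5·8 + 70·6 + 30·8 + 70·4 = 1100.
Optimal plan:
  Mine1->S1: 5 × 4 = 20
  Mine1->S2: 25 × 3 = 75
  Mine2->S2: 75 × 6 = 450
  Mine3->S1: 30 × 4 = 120
  Mine4->S2: 70 × 4 = 280
Optimal cost = 945.
Saving = 1100 − 945 = 155.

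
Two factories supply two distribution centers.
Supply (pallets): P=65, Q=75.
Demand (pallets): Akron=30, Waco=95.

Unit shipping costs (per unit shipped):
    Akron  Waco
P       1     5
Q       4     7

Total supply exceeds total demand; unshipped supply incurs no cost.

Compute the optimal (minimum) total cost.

A cheapest plan:
  P->Akron: 30 × 1 = 30
  P->Waco: 35 × 5 = 175
  Q->Waco: 60 × 7 = 420
Total = 30 + 175 + 420 = 625.

625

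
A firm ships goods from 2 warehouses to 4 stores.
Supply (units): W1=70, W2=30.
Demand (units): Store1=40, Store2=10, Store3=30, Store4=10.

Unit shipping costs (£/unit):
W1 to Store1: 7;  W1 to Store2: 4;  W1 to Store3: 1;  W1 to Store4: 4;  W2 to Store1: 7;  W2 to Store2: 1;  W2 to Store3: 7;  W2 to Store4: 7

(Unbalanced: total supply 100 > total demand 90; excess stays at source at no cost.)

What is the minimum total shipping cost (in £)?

360

One minimum-cost allocation:
  W1→Store1: 20 units
  W1→Store3: 30 units
  W1→Store4: 10 units
  W2→Store1: 20 units
  W2→Store2: 10 units
Total cost = £360.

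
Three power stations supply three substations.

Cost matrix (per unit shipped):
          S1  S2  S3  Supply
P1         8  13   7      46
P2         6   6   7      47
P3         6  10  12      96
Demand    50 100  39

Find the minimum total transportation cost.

1399

Optimal allocation:
  P1–S1: 7 MWh
  P1–S3: 39 MWh
  P2–S2: 47 MWh
  P3–S1: 43 MWh
  P3–S2: 53 MWh
Total cost = 1399.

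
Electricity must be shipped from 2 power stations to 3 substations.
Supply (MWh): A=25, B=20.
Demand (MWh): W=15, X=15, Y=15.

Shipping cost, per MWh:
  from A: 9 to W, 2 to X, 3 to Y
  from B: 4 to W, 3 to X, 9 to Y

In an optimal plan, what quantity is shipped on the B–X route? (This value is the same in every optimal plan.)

Optimal shipments:
  A->X: 10 MWh
  A->Y: 15 MWh
  B->W: 15 MWh
  B->X: 5 MWh
Total cost = 140.
So B→X carries 5 MWh.

5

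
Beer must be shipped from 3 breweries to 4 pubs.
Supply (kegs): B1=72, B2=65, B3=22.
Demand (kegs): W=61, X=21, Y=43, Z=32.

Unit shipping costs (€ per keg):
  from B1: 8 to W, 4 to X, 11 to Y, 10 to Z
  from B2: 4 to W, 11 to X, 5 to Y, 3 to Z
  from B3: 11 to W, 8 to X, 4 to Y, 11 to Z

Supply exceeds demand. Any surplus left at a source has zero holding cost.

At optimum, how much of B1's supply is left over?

Minimum-cost shipments:
  B1 to W: 49 × €8 = €392
  B1 to X: 21 × €4 = €84
  B2 to W: 12 × €4 = €48
  B2 to Y: 21 × €5 = €105
  B2 to Z: 32 × €3 = €96
  B3 to Y: 22 × €4 = €88
Total cost = €813.
B1 ships 70 of its 72, leaving 2.

2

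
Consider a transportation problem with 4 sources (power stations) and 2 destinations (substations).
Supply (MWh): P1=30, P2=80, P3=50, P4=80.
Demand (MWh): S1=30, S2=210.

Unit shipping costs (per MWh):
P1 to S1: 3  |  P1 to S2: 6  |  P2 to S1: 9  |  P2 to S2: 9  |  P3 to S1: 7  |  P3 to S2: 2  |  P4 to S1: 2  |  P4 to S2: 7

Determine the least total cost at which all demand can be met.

Optimal allocation:
  P1–S2: 30 MWh
  P2–S2: 80 MWh
  P3–S2: 50 MWh
  P4–S1: 30 MWh
  P4–S2: 50 MWh
Total cost = 1410.

1410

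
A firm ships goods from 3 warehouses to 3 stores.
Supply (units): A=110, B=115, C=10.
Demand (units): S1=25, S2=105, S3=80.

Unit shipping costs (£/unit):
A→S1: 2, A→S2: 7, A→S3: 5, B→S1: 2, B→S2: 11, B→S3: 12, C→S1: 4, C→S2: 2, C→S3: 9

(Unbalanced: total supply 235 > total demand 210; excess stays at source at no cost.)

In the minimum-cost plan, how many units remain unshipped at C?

0

An optimal plan:
  A->S2: 30 units
  A->S3: 80 units
  B->S1: 25 units
  B->S2: 65 units
  C->S2: 10 units
Total cost = £1395.
C ships 10 of its 10, leaving 0.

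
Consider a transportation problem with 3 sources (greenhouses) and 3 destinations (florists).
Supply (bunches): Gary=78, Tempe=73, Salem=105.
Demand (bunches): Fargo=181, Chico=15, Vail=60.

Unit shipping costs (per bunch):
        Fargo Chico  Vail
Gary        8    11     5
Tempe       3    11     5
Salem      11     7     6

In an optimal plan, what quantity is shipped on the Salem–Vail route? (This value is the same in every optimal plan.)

The minimum-cost plan:
  Gary–Fargo: 78 × 8 = 624
  Tempe–Fargo: 73 × 3 = 219
  Salem–Fargo: 30 × 11 = 330
  Salem–Chico: 15 × 7 = 105
  Salem–Vail: 60 × 6 = 360
Total cost = 1638.
So Salem→Vail carries 60 bunches.

60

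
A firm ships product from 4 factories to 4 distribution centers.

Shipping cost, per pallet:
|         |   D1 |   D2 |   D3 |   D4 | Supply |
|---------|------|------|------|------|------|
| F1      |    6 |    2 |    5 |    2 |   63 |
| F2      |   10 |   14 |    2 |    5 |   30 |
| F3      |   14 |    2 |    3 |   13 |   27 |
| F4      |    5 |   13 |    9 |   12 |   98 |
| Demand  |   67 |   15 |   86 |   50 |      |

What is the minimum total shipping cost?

A cheapest plan:
  F1 to D2: 13 × 2 = 26
  F1 to D4: 50 × 2 = 100
  F2 to D3: 30 × 2 = 60
  F3 to D2: 2 × 2 = 4
  F3 to D3: 25 × 3 = 75
  F4 to D1: 67 × 5 = 335
  F4 to D3: 31 × 9 = 279
Total = 26 + 100 + 60 + 4 + 75 + 335 + 279 = 879.
(Supply check: F1 ships 63; F2 ships 30; F3 ships 27; F4 ships 98.)

879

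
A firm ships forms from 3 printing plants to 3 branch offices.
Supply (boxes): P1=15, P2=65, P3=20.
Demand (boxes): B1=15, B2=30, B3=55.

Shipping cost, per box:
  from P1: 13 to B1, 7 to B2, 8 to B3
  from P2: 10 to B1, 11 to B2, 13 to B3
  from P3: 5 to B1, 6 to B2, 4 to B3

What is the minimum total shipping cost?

One minimum-cost allocation:
  P1 to B3: 15 × 8 = 120
  P2 to B1: 15 × 10 = 150
  P2 to B2: 30 × 11 = 330
  P2 to B3: 20 × 13 = 260
  P3 to B3: 20 × 4 = 80
Total = 120 + 150 + 330 + 260 + 80 = 940.

940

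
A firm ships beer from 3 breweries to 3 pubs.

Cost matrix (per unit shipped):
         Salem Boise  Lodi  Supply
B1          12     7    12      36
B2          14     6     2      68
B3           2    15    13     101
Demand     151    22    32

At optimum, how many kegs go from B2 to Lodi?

32

Solving gives:
  B1→Salem: 36 × 12 = 432
  B2→Salem: 14 × 14 = 196
  B2→Boise: 22 × 6 = 132
  B2→Lodi: 32 × 2 = 64
  B3→Salem: 101 × 2 = 202
Total cost = 1026.
So B2→Lodi carries 32 kegs.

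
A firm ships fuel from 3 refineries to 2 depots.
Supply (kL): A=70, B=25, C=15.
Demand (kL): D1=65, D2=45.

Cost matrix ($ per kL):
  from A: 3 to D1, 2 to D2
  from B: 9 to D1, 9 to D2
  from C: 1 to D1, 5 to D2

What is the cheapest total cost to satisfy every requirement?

405

Optimal allocation:
  A–D1: 25 × $3 = $75
  A–D2: 45 × $2 = $90
  B–D1: 25 × $9 = $225
  C–D1: 15 × $1 = $15
Total = 75 + 90 + 225 + 15 = $405.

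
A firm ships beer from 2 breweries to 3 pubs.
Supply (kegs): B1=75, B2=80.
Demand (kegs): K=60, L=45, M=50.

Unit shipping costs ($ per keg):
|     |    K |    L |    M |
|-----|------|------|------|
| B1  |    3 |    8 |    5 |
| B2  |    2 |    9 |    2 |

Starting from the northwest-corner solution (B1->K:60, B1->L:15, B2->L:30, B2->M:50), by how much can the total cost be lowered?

60

Current plan cost = 60·3 + 15·8 + 30·9 + 50·2 = $670.
Optimal plan:
  B1->K: 30 × $3 = $90
  B1->L: 45 × $8 = $360
  B2->K: 30 × $2 = $60
  B2->M: 50 × $2 = $100
Optimal cost = $610.
Saving = 670 − 610 = $60.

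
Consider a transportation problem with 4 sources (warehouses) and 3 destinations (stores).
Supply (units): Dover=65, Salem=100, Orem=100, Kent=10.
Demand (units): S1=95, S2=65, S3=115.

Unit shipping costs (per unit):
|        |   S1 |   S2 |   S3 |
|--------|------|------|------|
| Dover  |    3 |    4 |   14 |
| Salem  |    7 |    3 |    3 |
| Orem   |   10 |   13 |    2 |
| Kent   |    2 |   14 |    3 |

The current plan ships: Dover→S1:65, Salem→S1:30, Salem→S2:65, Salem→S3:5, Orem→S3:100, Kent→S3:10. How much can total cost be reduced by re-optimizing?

Current plan cost = 65·3 + 30·7 + 65·3 + 5·3 + 100·2 + 10·3 = 845.
Optimal plan:
  Dover->S1: 65 × 3 = 195
  Salem->S1: 20 × 7 = 140
  Salem->S2: 65 × 3 = 195
  Salem->S3: 15 × 3 = 45
  Orem->S3: 100 × 2 = 200
  Kent->S1: 10 × 2 = 20
Optimal cost = 795.
Saving = 845 − 795 = 50.

50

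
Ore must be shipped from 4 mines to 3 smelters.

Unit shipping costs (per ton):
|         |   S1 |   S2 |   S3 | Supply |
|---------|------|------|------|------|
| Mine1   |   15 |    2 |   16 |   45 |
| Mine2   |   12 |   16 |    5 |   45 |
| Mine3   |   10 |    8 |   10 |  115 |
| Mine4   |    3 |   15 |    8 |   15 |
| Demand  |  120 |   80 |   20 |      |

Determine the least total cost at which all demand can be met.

Optimal allocation:
  Mine1–S2: 45 tons
  Mine2–S1: 25 tons
  Mine2–S3: 20 tons
  Mine3–S1: 80 tons
  Mine3–S2: 35 tons
  Mine4–S1: 15 tons
Total cost = 1615.

1615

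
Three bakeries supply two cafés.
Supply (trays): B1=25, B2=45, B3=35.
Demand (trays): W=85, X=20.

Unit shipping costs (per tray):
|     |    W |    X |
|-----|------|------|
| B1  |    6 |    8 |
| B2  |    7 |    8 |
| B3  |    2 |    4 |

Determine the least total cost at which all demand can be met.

Optimal allocation:
  B1–W: 25 × 6 = 150
  B2–W: 25 × 7 = 175
  B2–X: 20 × 8 = 160
  B3–W: 35 × 2 = 70
Total = 150 + 175 + 160 + 70 = 555.

555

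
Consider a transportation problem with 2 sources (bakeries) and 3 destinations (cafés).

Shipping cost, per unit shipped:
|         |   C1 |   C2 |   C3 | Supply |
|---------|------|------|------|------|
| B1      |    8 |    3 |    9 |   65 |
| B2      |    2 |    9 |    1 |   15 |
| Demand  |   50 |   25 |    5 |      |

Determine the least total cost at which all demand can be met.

An optimal shipping plan:
  B1 to C1: 40 × 8 = 320
  B1 to C2: 25 × 3 = 75
  B2 to C1: 10 × 2 = 20
  B2 to C3: 5 × 1 = 5
Total = 320 + 75 + 20 + 5 = 420.
(Supply check: B1 ships 65; B2 ships 15.)

420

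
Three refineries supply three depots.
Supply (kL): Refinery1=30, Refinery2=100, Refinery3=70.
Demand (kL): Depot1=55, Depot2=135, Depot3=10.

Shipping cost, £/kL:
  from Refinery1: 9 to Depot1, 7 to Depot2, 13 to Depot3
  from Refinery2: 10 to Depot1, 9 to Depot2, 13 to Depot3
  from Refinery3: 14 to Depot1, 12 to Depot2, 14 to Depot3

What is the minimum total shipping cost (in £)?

Optimal allocation:
  Refinery1->Depot2: 30 × £7 = £210
  Refinery2->Depot1: 55 × £10 = £550
  Refinery2->Depot2: 45 × £9 = £405
  Refinery3->Depot2: 60 × £12 = £720
  Refinery3->Depot3: 10 × £14 = £140
Total = 210 + 550 + 405 + 720 + 140 = £2025.

2025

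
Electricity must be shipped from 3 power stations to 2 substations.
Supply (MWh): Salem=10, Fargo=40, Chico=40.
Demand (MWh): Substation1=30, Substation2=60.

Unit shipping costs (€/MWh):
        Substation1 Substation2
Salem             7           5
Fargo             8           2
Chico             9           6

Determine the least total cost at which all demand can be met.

A cheapest plan:
  Salem->Substation1: 10 × €7 = €70
  Fargo->Substation2: 40 × €2 = €80
  Chico->Substation1: 20 × €9 = €180
  Chico->Substation2: 20 × €6 = €120
Total = 70 + 80 + 180 + 120 = €450.

450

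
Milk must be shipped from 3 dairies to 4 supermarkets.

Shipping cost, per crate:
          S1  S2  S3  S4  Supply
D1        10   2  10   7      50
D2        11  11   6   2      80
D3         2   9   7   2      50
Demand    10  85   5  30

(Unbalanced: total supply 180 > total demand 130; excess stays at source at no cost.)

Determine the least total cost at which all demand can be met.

A cheapest plan:
  D1–S2: 50 crates
  D2–S3: 5 crates
  D2–S4: 25 crates
  D3–S1: 10 crates
  D3–S2: 35 crates
  D3–S4: 5 crates
Total cost = 525.
(Supply check: D1 ships 50; D2 ships 30; D3 ships 50.)

525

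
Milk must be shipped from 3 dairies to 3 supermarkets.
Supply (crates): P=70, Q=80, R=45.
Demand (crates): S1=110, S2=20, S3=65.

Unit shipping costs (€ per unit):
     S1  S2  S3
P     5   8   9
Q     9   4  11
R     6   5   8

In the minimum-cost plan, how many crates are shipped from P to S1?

70

Solving gives:
  P–S1: 70 crates
  Q–S1: 40 crates
  Q–S2: 20 crates
  Q–S3: 20 crates
  R–S3: 45 crates
Total cost = €1370.
So P→S1 carries 70 crates.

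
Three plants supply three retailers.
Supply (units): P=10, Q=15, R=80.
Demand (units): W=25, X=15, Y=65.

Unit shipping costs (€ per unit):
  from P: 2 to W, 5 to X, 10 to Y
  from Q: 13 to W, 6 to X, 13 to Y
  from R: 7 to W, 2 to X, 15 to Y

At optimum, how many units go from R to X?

Solving gives:
  P->Y: 10 × €10 = €100
  Q->Y: 15 × €13 = €195
  R->W: 25 × €7 = €175
  R->X: 15 × €2 = €30
  R->Y: 40 × €15 = €600
Total cost = €1100.
So R→X carries 15 units.

15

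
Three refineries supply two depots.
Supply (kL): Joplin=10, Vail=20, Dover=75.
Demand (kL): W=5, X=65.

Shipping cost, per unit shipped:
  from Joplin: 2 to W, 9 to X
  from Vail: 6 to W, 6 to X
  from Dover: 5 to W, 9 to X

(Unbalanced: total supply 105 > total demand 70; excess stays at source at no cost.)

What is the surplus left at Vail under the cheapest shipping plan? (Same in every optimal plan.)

0

Minimum-cost shipments:
  Joplin→W: 5 × 2 = 10
  Joplin→X: 5 × 9 = 45
  Vail→X: 20 × 6 = 120
  Dover→X: 40 × 9 = 360
Total cost = 535.
Vail ships 20 of its 20, leaving 0.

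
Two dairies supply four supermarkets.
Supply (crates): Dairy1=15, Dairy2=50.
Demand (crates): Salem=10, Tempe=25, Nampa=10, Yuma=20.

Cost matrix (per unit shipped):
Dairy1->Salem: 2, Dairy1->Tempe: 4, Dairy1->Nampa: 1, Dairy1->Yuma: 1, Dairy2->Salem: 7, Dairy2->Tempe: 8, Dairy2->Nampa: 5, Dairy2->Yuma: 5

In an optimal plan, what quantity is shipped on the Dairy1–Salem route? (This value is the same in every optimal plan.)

Optimal shipments:
  Dairy1->Salem: 10 × 2 = 20
  Dairy1->Tempe: 5 × 4 = 20
  Dairy2->Tempe: 20 × 8 = 160
  Dairy2->Nampa: 10 × 5 = 50
  Dairy2->Yuma: 20 × 5 = 100
Total cost = 350.
So Dairy1→Salem carries 10 crates.

10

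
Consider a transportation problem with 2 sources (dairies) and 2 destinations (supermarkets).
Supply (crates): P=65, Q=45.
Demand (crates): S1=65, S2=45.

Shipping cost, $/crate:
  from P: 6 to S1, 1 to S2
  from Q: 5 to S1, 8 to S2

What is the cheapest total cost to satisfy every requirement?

One minimum-cost allocation:
  P–S1: 20 × $6 = $120
  P–S2: 45 × $1 = $45
  Q–S1: 45 × $5 = $225
Total = 120 + 45 + 225 = $390.
(Supply check: P ships 65; Q ships 45.)

390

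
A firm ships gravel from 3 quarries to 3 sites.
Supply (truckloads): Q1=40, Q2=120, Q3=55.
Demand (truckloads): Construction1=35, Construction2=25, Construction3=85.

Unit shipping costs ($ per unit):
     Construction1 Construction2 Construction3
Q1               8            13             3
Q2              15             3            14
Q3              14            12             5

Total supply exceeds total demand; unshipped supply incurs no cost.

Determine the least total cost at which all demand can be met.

An optimal shipping plan:
  Q1–Construction1: 10 × $8 = $80
  Q1–Construction3: 30 × $3 = $90
  Q2–Construction1: 25 × $15 = $375
  Q2–Construction2: 25 × $3 = $75
  Q3–Construction3: 55 × $5 = $275
Total = 80 + 90 + 375 + 75 + 275 = $895.

895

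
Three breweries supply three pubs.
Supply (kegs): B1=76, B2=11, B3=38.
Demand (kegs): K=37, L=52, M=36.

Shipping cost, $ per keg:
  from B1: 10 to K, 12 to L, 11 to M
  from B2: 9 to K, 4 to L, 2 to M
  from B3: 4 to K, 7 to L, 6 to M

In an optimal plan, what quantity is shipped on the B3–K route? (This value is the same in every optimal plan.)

37

Optimal shipments:
  B1 to L: 51 kegs
  B1 to M: 25 kegs
  B2 to M: 11 kegs
  B3 to K: 37 kegs
  B3 to L: 1 kegs
Total cost = $1064.
So B3→K carries 37 kegs.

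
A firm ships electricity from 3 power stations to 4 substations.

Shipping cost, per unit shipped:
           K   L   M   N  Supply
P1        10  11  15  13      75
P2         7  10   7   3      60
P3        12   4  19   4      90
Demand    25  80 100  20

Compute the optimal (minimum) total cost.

1740

A cheapest plan:
  P1 to K: 25 MWh
  P1 to L: 10 MWh
  P1 to M: 40 MWh
  P2 to M: 60 MWh
  P3 to L: 70 MWh
  P3 to N: 20 MWh
Total cost = 1740.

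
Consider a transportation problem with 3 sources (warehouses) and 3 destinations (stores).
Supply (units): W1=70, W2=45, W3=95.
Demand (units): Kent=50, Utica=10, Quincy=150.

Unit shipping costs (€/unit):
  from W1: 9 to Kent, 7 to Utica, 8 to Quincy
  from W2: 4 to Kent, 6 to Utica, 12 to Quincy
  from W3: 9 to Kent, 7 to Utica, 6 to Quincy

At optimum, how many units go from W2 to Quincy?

The minimum-cost plan:
  W1 to Kent: 5 × €9 = €45
  W1 to Utica: 10 × €7 = €70
  W1 to Quincy: 55 × €8 = €440
  W2 to Kent: 45 × €4 = €180
  W3 to Quincy: 95 × €6 = €570
Total cost = €1305.
The route W2→Quincy is not used.

0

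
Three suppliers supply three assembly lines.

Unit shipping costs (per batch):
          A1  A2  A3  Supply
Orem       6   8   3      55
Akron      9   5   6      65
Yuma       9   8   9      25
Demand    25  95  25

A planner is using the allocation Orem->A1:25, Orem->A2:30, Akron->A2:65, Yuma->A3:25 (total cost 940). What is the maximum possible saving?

150

Current plan cost = 25·6 + 30·8 + 65·5 + 25·9 = 940.
Optimal plan:
  Orem to A1: 25 × 6 = 150
  Orem to A2: 5 × 8 = 40
  Orem to A3: 25 × 3 = 75
  Akron to A2: 65 × 5 = 325
  Yuma to A2: 25 × 8 = 200
Optimal cost = 790.
Saving = 940 − 790 = 150.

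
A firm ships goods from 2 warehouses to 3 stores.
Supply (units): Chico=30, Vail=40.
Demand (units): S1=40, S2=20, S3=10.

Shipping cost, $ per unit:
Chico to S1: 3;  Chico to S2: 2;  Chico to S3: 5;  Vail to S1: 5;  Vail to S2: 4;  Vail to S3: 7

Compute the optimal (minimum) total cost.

One minimum-cost allocation:
  Chico to S2: 20 × $2 = $40
  Chico to S3: 10 × $5 = $50
  Vail to S1: 40 × $5 = $200
Total = 40 + 50 + 200 = $290.

290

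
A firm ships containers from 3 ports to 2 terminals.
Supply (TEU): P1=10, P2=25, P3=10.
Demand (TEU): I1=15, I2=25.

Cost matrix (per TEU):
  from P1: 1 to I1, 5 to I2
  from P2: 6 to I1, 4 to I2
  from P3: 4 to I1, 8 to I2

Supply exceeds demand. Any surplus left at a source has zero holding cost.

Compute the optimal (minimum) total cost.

An optimal shipping plan:
  P1 to I1: 10 × 1 = 10
  P2 to I2: 25 × 4 = 100
  P3 to I1: 5 × 4 = 20
Total = 10 + 100 + 20 = 130.

130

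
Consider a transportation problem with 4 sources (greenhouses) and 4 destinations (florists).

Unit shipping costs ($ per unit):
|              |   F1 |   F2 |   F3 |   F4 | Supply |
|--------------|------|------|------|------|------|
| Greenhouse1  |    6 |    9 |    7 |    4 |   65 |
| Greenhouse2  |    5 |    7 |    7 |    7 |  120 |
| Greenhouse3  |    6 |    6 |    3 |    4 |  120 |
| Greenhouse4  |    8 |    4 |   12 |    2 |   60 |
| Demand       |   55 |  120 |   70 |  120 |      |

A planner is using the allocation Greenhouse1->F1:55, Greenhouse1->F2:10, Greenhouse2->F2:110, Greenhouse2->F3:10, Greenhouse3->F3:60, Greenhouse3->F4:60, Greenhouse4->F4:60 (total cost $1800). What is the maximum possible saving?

Current plan cost = 55·6 + 10·9 + 110·7 + 10·7 + 60·3 + 60·4 + 60·2 = $1800.
Optimal plan:
  Greenhouse1–F4: 65 bunches
  Greenhouse2–F1: 55 bunches
  Greenhouse2–F2: 65 bunches
  Greenhouse3–F2: 50 bunches
  Greenhouse3–F3: 70 bunches
  Greenhouse4–F2: 5 bunches
  Greenhouse4–F4: 55 bunches
Optimal cost = $1630.
Saving = 1800 − 1630 = $170.

170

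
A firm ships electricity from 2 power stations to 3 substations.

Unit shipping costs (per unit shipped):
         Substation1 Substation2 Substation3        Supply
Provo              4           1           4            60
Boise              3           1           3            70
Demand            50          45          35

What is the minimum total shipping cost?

An optimal shipping plan:
  Provo to Substation1: 15 MWh
  Provo to Substation2: 45 MWh
  Boise to Substation1: 35 MWh
  Boise to Substation3: 35 MWh
Total cost = 315.

315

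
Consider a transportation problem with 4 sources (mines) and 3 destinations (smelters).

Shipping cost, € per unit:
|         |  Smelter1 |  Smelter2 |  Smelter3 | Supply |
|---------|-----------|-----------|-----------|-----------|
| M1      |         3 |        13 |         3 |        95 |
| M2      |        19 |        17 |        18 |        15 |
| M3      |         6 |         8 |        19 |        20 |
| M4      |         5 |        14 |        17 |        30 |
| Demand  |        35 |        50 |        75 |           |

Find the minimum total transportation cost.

985

Optimal allocation:
  M1→Smelter1: 20 × €3 = €60
  M1→Smelter3: 75 × €3 = €225
  M2→Smelter2: 15 × €17 = €255
  M3→Smelter2: 20 × €8 = €160
  M4→Smelter1: 15 × €5 = €75
  M4→Smelter2: 15 × €14 = €210
Total = 60 + 225 + 255 + 160 + 75 + 210 = €985.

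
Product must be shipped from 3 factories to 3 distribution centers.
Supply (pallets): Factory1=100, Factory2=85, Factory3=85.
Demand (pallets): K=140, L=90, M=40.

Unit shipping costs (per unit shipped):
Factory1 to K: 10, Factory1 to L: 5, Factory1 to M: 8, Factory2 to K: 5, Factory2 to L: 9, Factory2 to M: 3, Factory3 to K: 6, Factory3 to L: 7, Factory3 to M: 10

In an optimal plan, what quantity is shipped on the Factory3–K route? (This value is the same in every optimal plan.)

85

The minimum-cost plan:
  Factory1->L: 90 × 5 = 450
  Factory1->M: 10 × 8 = 80
  Factory2->K: 55 × 5 = 275
  Factory2->M: 30 × 3 = 90
  Factory3->K: 85 × 6 = 510
Total cost = 1405.
So Factory3→K carries 85 pallets.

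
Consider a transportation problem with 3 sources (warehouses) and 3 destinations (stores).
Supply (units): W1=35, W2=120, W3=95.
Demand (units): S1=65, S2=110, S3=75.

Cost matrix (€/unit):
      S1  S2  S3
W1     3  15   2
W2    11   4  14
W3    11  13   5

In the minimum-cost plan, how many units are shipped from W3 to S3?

Solving gives:
  W1–S1: 35 units
  W2–S1: 10 units
  W2–S2: 110 units
  W3–S1: 20 units
  W3–S3: 75 units
Total cost = €1250.
So W3→S3 carries 75 units.

75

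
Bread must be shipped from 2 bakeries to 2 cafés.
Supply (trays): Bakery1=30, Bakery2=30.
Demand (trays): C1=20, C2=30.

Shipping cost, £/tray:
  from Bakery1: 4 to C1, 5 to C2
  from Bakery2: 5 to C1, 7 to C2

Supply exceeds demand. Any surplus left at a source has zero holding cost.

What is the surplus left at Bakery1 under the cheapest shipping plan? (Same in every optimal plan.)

Minimum-cost shipments:
  Bakery1->C2: 30 trays
  Bakery2->C1: 20 trays
Total cost = £250.
Bakery1 ships 30 of its 30, leaving 0.

0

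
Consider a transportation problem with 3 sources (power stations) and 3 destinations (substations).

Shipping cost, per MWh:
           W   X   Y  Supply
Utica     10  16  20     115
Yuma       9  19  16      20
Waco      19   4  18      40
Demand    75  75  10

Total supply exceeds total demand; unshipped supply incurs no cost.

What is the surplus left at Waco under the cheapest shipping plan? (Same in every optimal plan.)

Minimum-cost shipments:
  Utica->W: 65 MWh
  Utica->X: 35 MWh
  Yuma->W: 10 MWh
  Yuma->Y: 10 MWh
  Waco->X: 40 MWh
Total cost = 1620.
Waco ships 40 of its 40, leaving 0.

0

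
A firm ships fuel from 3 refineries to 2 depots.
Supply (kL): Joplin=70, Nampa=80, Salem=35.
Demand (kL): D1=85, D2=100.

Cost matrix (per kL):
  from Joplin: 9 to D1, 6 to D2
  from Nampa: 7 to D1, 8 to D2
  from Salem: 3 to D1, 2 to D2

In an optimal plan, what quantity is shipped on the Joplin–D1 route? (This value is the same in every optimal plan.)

0

The minimum-cost plan:
  Joplin to D2: 70 × 6 = 420
  Nampa to D1: 80 × 7 = 560
  Salem to D1: 5 × 3 = 15
  Salem to D2: 30 × 2 = 60
Total cost = 1055.
The route Joplin→D1 is not used.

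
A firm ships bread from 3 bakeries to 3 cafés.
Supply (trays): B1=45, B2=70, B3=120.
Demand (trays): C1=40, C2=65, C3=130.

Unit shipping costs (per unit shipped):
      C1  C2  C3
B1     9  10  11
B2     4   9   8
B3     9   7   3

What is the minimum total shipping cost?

Optimal allocation:
  B1–C2: 45 trays
  B2–C1: 40 trays
  B2–C2: 20 trays
  B2–C3: 10 trays
  B3–C3: 120 trays
Total cost = 1230.

1230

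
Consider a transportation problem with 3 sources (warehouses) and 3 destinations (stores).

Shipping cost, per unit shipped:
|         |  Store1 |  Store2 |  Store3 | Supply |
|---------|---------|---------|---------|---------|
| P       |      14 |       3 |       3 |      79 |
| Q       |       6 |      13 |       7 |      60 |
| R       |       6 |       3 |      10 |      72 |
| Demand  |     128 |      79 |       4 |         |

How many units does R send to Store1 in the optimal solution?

Optimal shipments:
  P–Store2: 75 units
  P–Store3: 4 units
  Q–Store1: 60 units
  R–Store1: 68 units
  R–Store2: 4 units
Total cost = 1017.
So R→Store1 carries 68 units.

68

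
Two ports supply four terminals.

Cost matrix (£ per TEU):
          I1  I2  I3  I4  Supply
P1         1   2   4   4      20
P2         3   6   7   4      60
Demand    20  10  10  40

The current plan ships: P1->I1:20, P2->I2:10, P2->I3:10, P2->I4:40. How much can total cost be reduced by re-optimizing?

30

Current plan cost = 20·1 + 10·6 + 10·7 + 40·4 = £310.
Optimal plan:
  P1 to I2: 10 × £2 = £20
  P1 to I3: 10 × £4 = £40
  P2 to I1: 20 × £3 = £60
  P2 to I4: 40 × £4 = £160
Optimal cost = £280.
Saving = 310 − 280 = £30.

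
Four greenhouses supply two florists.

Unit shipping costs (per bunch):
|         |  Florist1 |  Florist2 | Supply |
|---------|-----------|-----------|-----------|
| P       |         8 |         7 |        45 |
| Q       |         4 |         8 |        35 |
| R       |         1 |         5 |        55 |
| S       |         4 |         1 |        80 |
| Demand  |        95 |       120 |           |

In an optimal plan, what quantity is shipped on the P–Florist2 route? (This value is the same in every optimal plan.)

40

Optimal shipments:
  P->Florist1: 5 bunches
  P->Florist2: 40 bunches
  Q->Florist1: 35 bunches
  R->Florist1: 55 bunches
  S->Florist2: 80 bunches
Total cost = 595.
So P→Florist2 carries 40 bunches.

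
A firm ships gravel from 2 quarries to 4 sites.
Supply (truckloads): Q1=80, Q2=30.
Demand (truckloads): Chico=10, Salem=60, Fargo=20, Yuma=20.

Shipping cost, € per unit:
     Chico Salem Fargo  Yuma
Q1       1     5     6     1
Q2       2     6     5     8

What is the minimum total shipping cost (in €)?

440

Optimal allocation:
  Q1→Chico: 10 truckloads
  Q1→Salem: 50 truckloads
  Q1→Yuma: 20 truckloads
  Q2→Salem: 10 truckloads
  Q2→Fargo: 20 truckloads
Total cost = €440.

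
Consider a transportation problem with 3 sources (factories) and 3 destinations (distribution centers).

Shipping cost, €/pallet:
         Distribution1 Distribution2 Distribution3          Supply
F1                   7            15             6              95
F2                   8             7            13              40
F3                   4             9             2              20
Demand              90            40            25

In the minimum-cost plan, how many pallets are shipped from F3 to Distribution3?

20

Optimal shipments:
  F1→Distribution1: 90 pallets
  F1→Distribution3: 5 pallets
  F2→Distribution2: 40 pallets
  F3→Distribution3: 20 pallets
Total cost = €980.
So F3→Distribution3 carries 20 pallets.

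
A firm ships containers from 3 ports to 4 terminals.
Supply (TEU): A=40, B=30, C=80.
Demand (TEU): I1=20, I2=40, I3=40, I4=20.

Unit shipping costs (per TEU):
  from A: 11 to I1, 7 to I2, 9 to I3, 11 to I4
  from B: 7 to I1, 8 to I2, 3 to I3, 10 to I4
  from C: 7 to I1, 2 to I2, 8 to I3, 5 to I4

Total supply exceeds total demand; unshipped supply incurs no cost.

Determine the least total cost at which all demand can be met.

500

Optimal allocation:
  A->I3: 10 × 9 = 90
  B->I3: 30 × 3 = 90
  C->I1: 20 × 7 = 140
  C->I2: 40 × 2 = 80
  C->I4: 20 × 5 = 100
Total = 90 + 90 + 140 + 80 + 100 = 500.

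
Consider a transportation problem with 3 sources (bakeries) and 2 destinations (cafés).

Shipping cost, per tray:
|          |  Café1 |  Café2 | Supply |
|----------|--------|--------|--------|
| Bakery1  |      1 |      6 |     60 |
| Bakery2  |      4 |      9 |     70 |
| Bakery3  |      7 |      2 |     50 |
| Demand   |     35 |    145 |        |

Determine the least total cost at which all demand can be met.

915

Optimal allocation:
  Bakery1->Café1: 35 × 1 = 35
  Bakery1->Café2: 25 × 6 = 150
  Bakery2->Café2: 70 × 9 = 630
  Bakery3->Café2: 50 × 2 = 100
Total = 35 + 150 + 630 + 100 = 915.
(Supply check: Bakery1 ships 60; Bakery2 ships 70; Bakery3 ships 50.)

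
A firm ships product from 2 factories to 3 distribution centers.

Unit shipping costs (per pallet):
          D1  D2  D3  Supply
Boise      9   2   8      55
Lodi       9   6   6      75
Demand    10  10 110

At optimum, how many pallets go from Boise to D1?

10

The minimum-cost plan:
  Boise–D1: 10 pallets
  Boise–D2: 10 pallets
  Boise–D3: 35 pallets
  Lodi–D3: 75 pallets
Total cost = 840.
So Boise→D1 carries 10 pallets.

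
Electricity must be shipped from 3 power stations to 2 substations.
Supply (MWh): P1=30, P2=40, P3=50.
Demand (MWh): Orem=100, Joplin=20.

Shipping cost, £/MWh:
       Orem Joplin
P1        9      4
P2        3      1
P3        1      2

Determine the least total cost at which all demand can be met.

One minimum-cost allocation:
  P1–Orem: 10 × £9 = £90
  P1–Joplin: 20 × £4 = £80
  P2–Orem: 40 × £3 = £120
  P3–Orem: 50 × £1 = £50
Total = 90 + 80 + 120 + 50 = £340.

340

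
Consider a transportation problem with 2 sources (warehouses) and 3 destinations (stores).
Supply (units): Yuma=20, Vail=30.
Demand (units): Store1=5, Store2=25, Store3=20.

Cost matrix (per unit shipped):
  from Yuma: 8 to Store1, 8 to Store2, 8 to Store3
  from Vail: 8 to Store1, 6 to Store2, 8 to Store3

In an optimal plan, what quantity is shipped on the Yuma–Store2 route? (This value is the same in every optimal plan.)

0

Optimal shipments:
  Yuma→Store1: 5 × 8 = 40
  Yuma→Store3: 15 × 8 = 120
  Vail→Store2: 25 × 6 = 150
  Vail→Store3: 5 × 8 = 40
Total cost = 350.
The route Yuma→Store2 is not used.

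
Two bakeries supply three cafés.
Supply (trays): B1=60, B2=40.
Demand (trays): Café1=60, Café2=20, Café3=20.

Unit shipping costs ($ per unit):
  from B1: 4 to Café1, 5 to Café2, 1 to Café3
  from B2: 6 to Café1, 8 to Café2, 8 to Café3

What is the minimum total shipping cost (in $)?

Optimal allocation:
  B1–Café1: 20 × $4 = $80
  B1–Café2: 20 × $5 = $100
  B1–Café3: 20 × $1 = $20
  B2–Café1: 40 × $6 = $240
Total = 80 + 100 + 20 + 240 = $440.

440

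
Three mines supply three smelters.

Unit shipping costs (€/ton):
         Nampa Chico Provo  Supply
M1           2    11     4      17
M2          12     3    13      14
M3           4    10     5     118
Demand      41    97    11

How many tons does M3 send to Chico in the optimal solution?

Optimal shipments:
  M1→Nampa: 17 × €2 = €34
  M2→Chico: 14 × €3 = €42
  M3→Nampa: 24 × €4 = €96
  M3→Chico: 83 × €10 = €830
  M3→Provo: 11 × €5 = €55
Total cost = €1057.
So M3→Chico carries 83 tons.

83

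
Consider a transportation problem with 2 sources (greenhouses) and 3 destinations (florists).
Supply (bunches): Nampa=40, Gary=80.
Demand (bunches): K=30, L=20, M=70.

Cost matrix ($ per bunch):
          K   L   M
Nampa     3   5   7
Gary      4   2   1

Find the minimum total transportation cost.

230

One minimum-cost allocation:
  Nampa–K: 30 × $3 = $90
  Nampa–L: 10 × $5 = $50
  Gary–L: 10 × $2 = $20
  Gary–M: 70 × $1 = $70
Total = 90 + 50 + 20 + 70 = $230.
(Supply check: Nampa ships 40; Gary ships 80.)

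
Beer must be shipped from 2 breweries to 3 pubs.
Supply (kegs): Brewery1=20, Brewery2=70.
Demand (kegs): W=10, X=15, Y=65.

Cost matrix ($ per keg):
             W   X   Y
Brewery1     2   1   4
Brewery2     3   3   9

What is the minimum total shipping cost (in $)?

560

One minimum-cost allocation:
  Brewery1->Y: 20 × $4 = $80
  Brewery2->W: 10 × $3 = $30
  Brewery2->X: 15 × $3 = $45
  Brewery2->Y: 45 × $9 = $405
Total = 80 + 30 + 45 + 405 = $560.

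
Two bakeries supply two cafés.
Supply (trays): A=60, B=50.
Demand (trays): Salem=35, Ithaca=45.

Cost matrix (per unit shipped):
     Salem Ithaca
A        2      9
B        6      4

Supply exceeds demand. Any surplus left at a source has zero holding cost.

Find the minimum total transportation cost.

One minimum-cost allocation:
  A→Salem: 35 × 2 = 70
  B→Ithaca: 45 × 4 = 180
Total = 70 + 180 = 250.
(Supply check: A ships 35; B ships 45.)

250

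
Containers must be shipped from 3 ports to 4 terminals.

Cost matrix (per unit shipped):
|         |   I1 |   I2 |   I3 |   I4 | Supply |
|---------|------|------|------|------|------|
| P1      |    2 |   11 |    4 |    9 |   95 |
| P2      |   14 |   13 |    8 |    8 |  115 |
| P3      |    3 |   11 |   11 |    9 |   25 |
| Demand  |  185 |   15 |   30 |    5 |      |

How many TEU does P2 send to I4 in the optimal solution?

5

The minimum-cost plan:
  P1 to I1: 95 TEU
  P2 to I1: 65 TEU
  P2 to I2: 15 TEU
  P2 to I3: 30 TEU
  P2 to I4: 5 TEU
  P3 to I1: 25 TEU
Total cost = 1650.
So P2→I4 carries 5 TEU.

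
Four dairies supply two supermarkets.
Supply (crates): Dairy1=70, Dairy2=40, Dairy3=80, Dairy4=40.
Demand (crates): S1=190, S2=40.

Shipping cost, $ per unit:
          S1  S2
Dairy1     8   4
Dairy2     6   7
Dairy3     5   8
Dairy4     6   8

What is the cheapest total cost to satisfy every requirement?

1280

One minimum-cost allocation:
  Dairy1 to S1: 30 × $8 = $240
  Dairy1 to S2: 40 × $4 = $160
  Dairy2 to S1: 40 × $6 = $240
  Dairy3 to S1: 80 × $5 = $400
  Dairy4 to S1: 40 × $6 = $240
Total = 240 + 160 + 240 + 400 + 240 = $1280.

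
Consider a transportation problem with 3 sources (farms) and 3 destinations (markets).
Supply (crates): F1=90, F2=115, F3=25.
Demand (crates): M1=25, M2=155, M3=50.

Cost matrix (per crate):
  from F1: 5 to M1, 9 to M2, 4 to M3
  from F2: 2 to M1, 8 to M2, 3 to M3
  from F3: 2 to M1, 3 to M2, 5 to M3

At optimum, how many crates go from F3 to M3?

Optimal shipments:
  F1→M2: 90 crates
  F2→M1: 25 crates
  F2→M2: 40 crates
  F2→M3: 50 crates
  F3→M2: 25 crates
Total cost = 1405.
The route F3→M3 is not used.

0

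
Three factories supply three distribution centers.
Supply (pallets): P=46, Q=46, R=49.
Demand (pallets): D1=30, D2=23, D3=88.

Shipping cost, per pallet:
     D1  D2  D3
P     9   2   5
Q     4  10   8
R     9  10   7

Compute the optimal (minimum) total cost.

An optimal shipping plan:
  P->D2: 23 × 2 = 46
  P->D3: 23 × 5 = 115
  Q->D1: 30 × 4 = 120
  Q->D3: 16 × 8 = 128
  R->D3: 49 × 7 = 343
Total = 46 + 115 + 120 + 128 + 343 = 752.
(Supply check: P ships 46; Q ships 46; R ships 49.)

752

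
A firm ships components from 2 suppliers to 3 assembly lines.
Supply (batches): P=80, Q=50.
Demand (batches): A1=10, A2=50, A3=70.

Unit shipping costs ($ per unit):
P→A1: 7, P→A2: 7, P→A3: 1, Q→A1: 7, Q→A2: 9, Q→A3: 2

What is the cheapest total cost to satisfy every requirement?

Optimal allocation:
  P→A2: 50 × $7 = $350
  P→A3: 30 × $1 = $30
  Q→A1: 10 × $7 = $70
  Q→A3: 40 × $2 = $80
Total = 350 + 30 + 70 + 80 = $530.
(Supply check: P ships 80; Q ships 50.)

530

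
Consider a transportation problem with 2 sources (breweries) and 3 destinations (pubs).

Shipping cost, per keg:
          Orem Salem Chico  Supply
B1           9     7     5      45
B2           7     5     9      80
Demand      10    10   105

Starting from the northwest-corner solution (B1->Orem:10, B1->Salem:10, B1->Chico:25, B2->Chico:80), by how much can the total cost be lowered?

Current plan cost = 10·9 + 10·7 + 25·5 + 80·9 = 1005.
Optimal plan:
  B1 to Chico: 45 kegs
  B2 to Orem: 10 kegs
  B2 to Salem: 10 kegs
  B2 to Chico: 60 kegs
Optimal cost = 885.
Saving = 1005 − 885 = 120.

120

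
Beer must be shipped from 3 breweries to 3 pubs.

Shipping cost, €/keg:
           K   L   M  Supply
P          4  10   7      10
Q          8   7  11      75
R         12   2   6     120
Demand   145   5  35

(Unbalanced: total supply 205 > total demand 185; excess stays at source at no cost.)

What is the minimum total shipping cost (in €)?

A cheapest plan:
  P->K: 10 × €4 = €40
  Q->K: 75 × €8 = €600
  R->K: 60 × €12 = €720
  R->L: 5 × €2 = €10
  R->M: 35 × €6 = €210
Total = 40 + 600 + 720 + 10 + 210 = €1580.

1580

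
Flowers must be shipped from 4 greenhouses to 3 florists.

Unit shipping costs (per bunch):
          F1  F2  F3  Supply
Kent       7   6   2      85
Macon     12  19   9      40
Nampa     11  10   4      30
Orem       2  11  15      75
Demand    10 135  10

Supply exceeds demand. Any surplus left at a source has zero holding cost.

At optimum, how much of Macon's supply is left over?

Minimum-cost shipments:
  Kent->F2: 85 × 6 = 510
  Nampa->F2: 20 × 10 = 200
  Nampa->F3: 10 × 4 = 40
  Orem->F1: 10 × 2 = 20
  Orem->F2: 30 × 11 = 330
Total cost = 1100.
Macon ships 0 of its 40, leaving 40.

40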